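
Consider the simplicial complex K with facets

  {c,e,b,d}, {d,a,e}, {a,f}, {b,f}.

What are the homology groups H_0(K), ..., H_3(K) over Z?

Order the vertices as a < b < c < d < e < f. Listing each simplex with vertices in this order, K has dimension 3 with simplices:

  0-simplices (6): a, b, c, d, e, f
  1-simplices (10): ad, ae, af, bc, bd, be, bf, cd, ce, de
  2-simplices (5): ade, bcd, bce, bde, cde
  3-simplices (1): bcde

giving chain groups C_0 ≅ Z^6, C_1 ≅ Z^10, C_2 ≅ Z^5, C_3 ≅ Z^1.

Boundary ∂_1: C_1 → C_0 maps an edge to its endpoints' difference, ∂[p,q] = q − p. For instance
  ∂ad = d − a.
The resulting 6×10 matrix has rank 5, and its Smith normal form has invariant factors (1,1,1,1,1).

The boundary map ∂_2: C_2 → C_1 maps a triangle to the signed sum of its edges. For instance
  ∂bce = ce − be + bc,
  ∂cde = de − ce + cd.
As a 10×5 matrix over Z this has rank 4, with invariant factors (1,1,1,1).

Boundary ∂_3: C_3 → C_2 sends each 3-simplex σ to the alternating sum Σ_i (−1)^i (σ with its i-th vertex removed). For instance
  ∂bcde = cde − bde + bce − bcd.
As a 5×1 matrix over Z this has rank 1, with invariant factors (1).

Reading off H_k = ker ∂_k / im ∂_{k+1}:

  H_0: rank C_0 − rank ∂_1 = 6 − 5 = 1, and the invariant factors of ∂_1 are all 1, so H_0 = Z.
  H_1: rank ker ∂_1 − rank ∂_2 = (10 − 5) − 4 = 1, and the invariant factors of ∂_2 are all 1, so H_1 = Z.
  H_2: rank ker ∂_2 − rank ∂_3 = (5 − 4) − 1 = 0, and the invariant factors of ∂_3 are all 1, so H_2 = 0.
  H_3: rank ker ∂_3 − rank ∂_4 = (1 − 1) − 0 = 0, and there is no ∂_4, so H_3 = 0.

H_0 ≅ Z,  H_1 ≅ Z,  H_2 = 0,  H_3 = 0.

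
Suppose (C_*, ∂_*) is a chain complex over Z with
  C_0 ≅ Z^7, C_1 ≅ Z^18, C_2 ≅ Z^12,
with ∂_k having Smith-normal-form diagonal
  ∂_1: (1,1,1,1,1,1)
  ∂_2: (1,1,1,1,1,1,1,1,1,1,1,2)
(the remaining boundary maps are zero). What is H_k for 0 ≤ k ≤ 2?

H_0: b_0 = 7 − 0 − 6 = 1; torsion from ∂_1 factors > 1: none. So H_0 = Z.
H_1: b_1 = 18 − 6 − 12 = 0; torsion from ∂_2 factors > 1: [2]. So H_1 = Z/2.
H_2: b_2 = 12 − 12 − 0 = 0; torsion from ∂_3 factors > 1: none. So H_2 = 0.

H_0 = Z,  H_1 = Z/2,  H_2 = 0.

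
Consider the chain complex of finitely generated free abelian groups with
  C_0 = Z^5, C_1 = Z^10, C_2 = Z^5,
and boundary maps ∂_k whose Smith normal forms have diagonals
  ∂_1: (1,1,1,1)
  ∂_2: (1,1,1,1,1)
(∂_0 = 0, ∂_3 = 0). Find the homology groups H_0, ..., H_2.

H_0: b_0 = 5 − 0 − 4 = 1; torsion from ∂_1 factors > 1: none. So H_0 = Z.
H_1: b_1 = 10 − 4 − 5 = 1; torsion from ∂_2 factors > 1: none. So H_1 = Z.
H_2: b_2 = 5 − 5 − 0 = 0; torsion from ∂_3 factors > 1: none. So H_2 = 0.

H_0 = Z,  H_1 = Z,  H_2 = 0.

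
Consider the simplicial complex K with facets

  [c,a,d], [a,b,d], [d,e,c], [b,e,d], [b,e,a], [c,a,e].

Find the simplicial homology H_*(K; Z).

Fix the vertex order a < b < c < d < e and write every simplex with vertices in increasing order. Then dim K = 2 and the simplices of K are:

  0-simplices (5): a, b, c, d, e
  1-simplices (9): ab, ac, ad, ae, bd, be, cd, ce, de
  2-simplices (6): abd, abe, acd, ace, bde, cde

so the chain groups are C_0 ≅ Z^5, C_1 ≅ Z^9, C_2 ≅ Z^6.

∂_1: C_1 → C_0 maps an edge to its endpoints' difference, ∂[p,q] = q − p. For instance
  ∂ae = e − a.
The 5×9 boundary matrix has rank 4 and Smith normal form diag(1,1,1,1).

Boundary ∂_2: C_2 → C_1 maps a triangle to the signed sum of its edges. For instance
  ∂ace = ce − ae + ac,
  ∂cde = de − ce + cd.
As a 9×6 matrix over Z this has rank 5, with invariant factors (1,1,1,1,1).

Reading off H_k = ker ∂_k / im ∂_{k+1}:

  H_0: rank C_0 − rank ∂_1 = 5 − 4 = 1, and the invariant factors of ∂_1 are all 1, so H_0 = Z.
  H_1: rank ker ∂_1 − rank ∂_2 = (9 − 4) − 5 = 0, and the invariant factors of ∂_2 are all 1, so H_1 = 0.
  H_2: rank ker ∂_2 − rank ∂_3 = (6 − 5) − 0 = 1, and there is no ∂_3, so H_2 = Z.

H_0 ≅ Z,  H_1 = 0,  H_2 ≅ Z.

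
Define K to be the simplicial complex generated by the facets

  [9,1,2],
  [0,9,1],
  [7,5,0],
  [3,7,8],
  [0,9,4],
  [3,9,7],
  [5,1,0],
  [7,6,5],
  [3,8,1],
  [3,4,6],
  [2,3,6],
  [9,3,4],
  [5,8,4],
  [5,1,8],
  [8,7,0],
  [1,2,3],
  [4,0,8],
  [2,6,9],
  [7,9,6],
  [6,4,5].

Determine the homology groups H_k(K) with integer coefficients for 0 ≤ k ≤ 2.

H_0 = Z,  H_1 = Z × Z/2,  H_2 = 0.

Order the vertices as 0 < 1 < 2 < 3 < 4 < 5 < 6 < 7 < 8 < 9. Listing each simplex with vertices in this order, K has dimension 2 with simplices:

  0-simplices (10): [0], [1], [2], [3], [4], [5], [6], [7], [8], [9]
  1-simplices (30): (30 of them)
  2-simplices (20): (20 of them)

Hence C_0 ≅ Z^10, C_1 ≅ Z^30, C_2 ≅ Z^20.

The boundary map ∂_1: C_1 → C_0 maps an edge to its endpoints' difference, ∂[p,q] = q − p. For instance
  ∂[4,8] = [8] − [4].
As a 10×30 matrix over Z this has rank 9, with invariant factors (1,1,1,1,1,1,1,1,1).

∂_2: C_2 → C_1 acts by ∂[p,q,r] = [q,r] − [p,r] + [p,q]. For instance
  ∂[6,7,9] = [7,9] − [6,9] + [6,7],
  ∂[3,7,9] = [7,9] − [3,9] + [3,7].
This gives a 30×20 integer matrix of rank 20; reducing to Smith normal form yields diagonal entries (1,1,1,1,1,1,1,1,1,1,1,1,1,1,1,1,1,1,1,2).

Reading off H_k = ker ∂_k / im ∂_{k+1}:

  H_0: rank C_0 − rank ∂_1 = 10 − 9 = 1, and the invariant factors of ∂_1 are all 1, so H_0 = Z.
  H_1: rank ker ∂_1 − rank ∂_2 = (30 − 9) − 20 = 1, and ∂_2 has invariant factor 2 > 1, so H_1 = Z × Z/2.
  H_2: rank ker ∂_2 − rank ∂_3 = (20 − 20) − 0 = 0, and there is no ∂_3, so H_2 = 0.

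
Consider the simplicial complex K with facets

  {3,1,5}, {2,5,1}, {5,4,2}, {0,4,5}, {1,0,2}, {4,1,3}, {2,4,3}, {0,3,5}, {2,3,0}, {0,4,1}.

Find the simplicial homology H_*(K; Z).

Order the vertices as 0 < 1 < 2 < 3 < 4 < 5. Listing each simplex with vertices in this order, K has dimension 2 with simplices:

  0-simplices (6): [0], [1], [2], [3], [4], [5]
  1-simplices (15): [0,1], [0,2], [0,3], [0,4], [0,5], [1,2], [1,3], [1,4], [1,5], [2,3], [2,4], [2,5], [3,4], [3,5], [4,5]
  2-simplices (10): [0,1,2], [0,1,4], [0,2,3], [0,3,5], [0,4,5], [1,2,5], [1,3,4], [1,3,5], [2,3,4], [2,4,5]

giving chain groups C_0 ≅ Z^6, C_1 ≅ Z^15, C_2 ≅ Z^10.

Boundary ∂_1: C_1 → C_0 is given by ∂[p,q] = [q] − [p]. For instance
  ∂[0,1] = [1] − [0].
The resulting 6×15 matrix has rank 5, and its Smith normal form has invariant factors (1,1,1,1,1).

∂_2: C_2 → C_1 acts by ∂[p,q,r] = [q,r] − [p,r] + [p,q]. For instance
  ∂[0,1,2] = [1,2] − [0,2] + [0,1],
  ∂[1,3,4] = [3,4] − [1,4] + [1,3].
The 15×10 boundary matrix has rank 10 and Smith normal form diag(1,1,1,1,1,1,1,1,1,2).

Computing H_k = (kernel of ∂_k) / (image of ∂_{k+1}):

  H_0: rank C_0 − rank ∂_1 = 6 − 5 = 1, and the invariant factors of ∂_1 are all 1, so H_0 = Z.
  H_1: rank ker ∂_1 − rank ∂_2 = (15 − 5) − 10 = 0, and ∂_2 has invariant factor 2 > 1, so H_1 = Z/2.
  H_2: rank ker ∂_2 − rank ∂_3 = (10 − 10) − 0 = 0, and there is no ∂_3, so H_2 = 0.

(K is a triangulation of the real projective plane RP^2.)

H_0 ≅ Z,  H_1 ≅ Z/2,  H_2 = 0.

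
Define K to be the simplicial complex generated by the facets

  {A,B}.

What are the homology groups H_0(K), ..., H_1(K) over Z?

H_0 = Z,  H_1 = 0.

Order the vertices as A < B. Listing each simplex with vertices in this order, K has dimension 1 with simplices:

  0-simplices (2): A, B
  1-simplices (1): AB

Hence C_0 ≅ Z^2, C_1 ≅ Z^1.

Boundary ∂_1: C_1 → C_0 sends each edge [p,q] (with p < q) to q − p.
This gives a 2×1 integer matrix of rank 1; reducing to Smith normal form yields diagonal entries (1).

From H_k ≅ ker(∂_k) / im(∂_{k+1}) we obtain:

  H_0: rank C_0 − rank ∂_1 = 2 − 1 = 1, and the invariant factors of ∂_1 are all 1, so H_0 = Z.
  H_1: rank ker ∂_1 − rank ∂_2 = (1 − 1) − 0 = 0, and there is no ∂_2, so H_1 = 0.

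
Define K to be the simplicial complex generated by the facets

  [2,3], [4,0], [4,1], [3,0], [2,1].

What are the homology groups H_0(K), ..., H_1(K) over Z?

H_0 = Z,  H_1 = Z.

K has 5 vertices, 5 edges.
rank ∂_0 = 0, rank ∂_1 = 4 ⇒ b_0 = 5 − 0 − 4 = 1; all invariant factors of ∂_1 are 1 so no torsion. So H_0 ≅ Z.
rank ∂_1 = 4, rank ∂_2 = 0 ⇒ b_1 = 5 − 4 − 0 = 1. So H_1 ≅ Z.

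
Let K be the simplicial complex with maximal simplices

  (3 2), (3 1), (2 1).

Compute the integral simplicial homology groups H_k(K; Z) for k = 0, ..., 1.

Order the vertices as 1 < 2 < 3. Listing each simplex with vertices in this order, K has dimension 1 with simplices:

  0-simplices (3): [1], [2], [3]
  1-simplices (3): [1,2], [1,3], [2,3]

so the chain groups are C_0 ≅ Z^3, C_1 ≅ Z^3.

∂_1: C_1 → C_0 maps an edge to its endpoints' difference, ∂[p,q] = q − p.
This gives a 3×3 integer matrix of rank 2; reducing to Smith normal form yields diagonal entries (1,1).

Reading off H_k = ker ∂_k / im ∂_{k+1}:

  H_0: rank C_0 − rank ∂_1 = 3 − 2 = 1, and the invariant factors of ∂_1 are all 1, so H_0 ≅ Z.
  H_1: rank ker ∂_1 − rank ∂_2 = (3 − 2) − 0 = 1, and there is no ∂_2, so H_1 ≅ Z.

(K is a triangulation of the circle S^1.)

H_0 = Z,  H_1 = Z.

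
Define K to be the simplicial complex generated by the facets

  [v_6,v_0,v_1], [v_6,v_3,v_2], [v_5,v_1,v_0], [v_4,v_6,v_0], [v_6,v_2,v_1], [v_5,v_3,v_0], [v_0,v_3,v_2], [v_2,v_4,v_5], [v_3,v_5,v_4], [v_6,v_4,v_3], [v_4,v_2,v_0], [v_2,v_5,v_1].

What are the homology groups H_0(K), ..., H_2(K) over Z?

H_0 ≅ Z,  H_1 ≅ Z/2,  H_2 = 0.

We work with the vertex ordering v_0 < v_1 < v_2 < v_3 < v_4 < v_5 < v_6. The simplices of K, each written with vertices in increasing order, are:

  0-simplices (7): [v_0], [v_1], [v_2], [v_3], [v_4], [v_5], [v_6]
  1-simplices (18): (18 of them)
  2-simplices (12): (12 of them)

Hence C_0 ≅ Z^7, C_1 ≅ Z^18, C_2 ≅ Z^12.

Boundary ∂_1: C_1 → C_0 sends each edge [p,q] (with p < q) to q − p. For instance
  ∂[v_1,v_6] = [v_6] − [v_1].
The resulting 7×18 matrix has rank 6, and its Smith normal form has invariant factors (1,1,1,1,1,1).

Boundary ∂_2: C_2 → C_1 acts by ∂[p,q,r] = [q,r] − [p,r] + [p,q]. For instance
  ∂[v_0,v_1,v_5] = [v_1,v_5] − [v_0,v_5] + [v_0,v_1],
  ∂[v_2,v_3,v_6] = [v_3,v_6] − [v_2,v_6] + [v_2,v_3].
The resulting 18×12 matrix has rank 12, and its Smith normal form has invariant factors (1,1,1,1,1,1,1,1,1,1,1,2).

Reading off H_k = ker ∂_k / im ∂_{k+1}:

  H_0: rank C_0 − rank ∂_1 = 7 − 6 = 1, and the invariant factors of ∂_1 are all 1, so H_0 = Z.
  H_1: rank ker ∂_1 − rank ∂_2 = (18 − 6) − 12 = 0, and ∂_2 has invariant factor 2 > 1, so H_1 = Z/2.
  H_2: rank ker ∂_2 − rank ∂_3 = (12 − 12) − 0 = 0, and there is no ∂_3, so H_2 = 0.

As a check, the Euler characteristic is 7 − 18 + 12 = 1, which agrees with 1 − 0 + 0 = 1.
(K is a triangulation of the real projective plane RP^2.)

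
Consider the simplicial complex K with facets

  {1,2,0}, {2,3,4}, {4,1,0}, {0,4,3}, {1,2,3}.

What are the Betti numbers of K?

We work with the vertex ordering 0 < 1 < 2 < 3 < 4. The simplices of K, each written with vertices in increasing order, are:

  0-simplices (5): [0], [1], [2], [3], [4]
  1-simplices (10): [0,1], [0,2], [0,3], [0,4], [1,2], [1,3], [1,4], [2,3], [2,4], [3,4]
  2-simplices (5): [0,1,2], [0,1,4], [0,3,4], [1,2,3], [2,3,4]

so the chain groups are C_0 ≅ Z^5, C_1 ≅ Z^10, C_2 ≅ Z^5.

∂_1: C_1 → C_0 is given by ∂[p,q] = [q] − [p]. For instance
  ∂[1,2] = [2] − [1].
This gives a 5×10 integer matrix of rank 4; reducing to Smith normal form yields diagonal entries (1,1,1,1).

∂_2: C_2 → C_1 sends each 2-simplex [p,q,r] to [q,r] − [p,r] + [p,q]. For instance
  ∂[0,1,2] = [1,2] − [0,2] + [0,1],
  ∂[0,3,4] = [3,4] − [0,4] + [0,3].
The 10×5 boundary matrix has rank 5 and Smith normal form diag(1,1,1,1,1).

Now H_k = ker ∂_k / im ∂_{k+1}, so:

  H_0: rank C_0 − rank ∂_1 = 5 − 4 = 1, and the invariant factors of ∂_1 are all 1, so H_0 = Z.
  H_1: rank ker ∂_1 − rank ∂_2 = (10 − 4) − 5 = 1, and the invariant factors of ∂_2 are all 1, so H_1 = Z.
  H_2: rank ker ∂_2 − rank ∂_3 = (5 − 5) − 0 = 0, and there is no ∂_3, so H_2 = 0.

Hence the Betti numbers are b_0 = 1, b_1 = 1, b_2 = 0.

b_0 = 1, b_1 = 1, b_2 = 0.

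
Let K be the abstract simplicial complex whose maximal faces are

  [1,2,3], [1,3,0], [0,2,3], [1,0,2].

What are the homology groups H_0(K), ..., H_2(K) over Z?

K has 4 vertices, 6 edges, 4 triangles.
rank ∂_0 = 0, rank ∂_1 = 3 ⇒ b_0 = 4 − 0 − 3 = 1; all invariant factors of ∂_1 are 1 so no torsion. So H_0 = Z.
rank ∂_1 = 3, rank ∂_2 = 3 ⇒ b_1 = 6 − 3 − 3 = 0; all invariant factors of ∂_2 are 1 so no torsion. So H_1 = 0.
rank ∂_2 = 3, rank ∂_3 = 0 ⇒ b_2 = 4 − 3 − 0 = 1. So H_2 = Z.

H_0 ≅ Z,  H_1 = 0,  H_2 ≅ Z.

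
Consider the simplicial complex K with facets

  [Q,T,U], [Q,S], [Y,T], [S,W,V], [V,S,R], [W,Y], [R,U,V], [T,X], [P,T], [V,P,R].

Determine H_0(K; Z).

H_0 = Z.

Take the total order P < Q < R < S < T < U < V < W < X < Y on the vertex set. Then K (dimension 2) consists of the simplices:

  0-simplices (10): P, Q, R, S, T, U, V, W, X, Y
  1-simplices (17): PR, PT, PV, QS, QT, QU, RS, RU, RV, SV, SW, TU, TX, TY, UV, VW, WY
  2-simplices (5): PRV, QTU, RSV, RUV, SVW

giving chain groups C_0 ≅ Z^10, C_1 ≅ Z^17, C_2 ≅ Z^5.

∂_1: C_1 → C_0 sends each edge [p,q] (with p < q) to q − p.
As a 10×17 matrix over Z this has rank 9, with invariant factors (1,1,1,1,1,1,1,1,1).

∂_2: C_2 → C_1 maps a triangle to the signed sum of its edges. For instance
  ∂RUV = UV − RV + RU,
  ∂PRV = RV − PV + PR.
The resulting 17×5 matrix has rank 5, and its Smith normal form has invariant factors (1,1,1,1,1).

From H_k ≅ ker(∂_k) / im(∂_{k+1}) we obtain:

  H_0: rank C_0 − rank ∂_1 = 10 − 9 = 1, and the invariant factors of ∂_1 are all 1, so H_0 ≅ Z.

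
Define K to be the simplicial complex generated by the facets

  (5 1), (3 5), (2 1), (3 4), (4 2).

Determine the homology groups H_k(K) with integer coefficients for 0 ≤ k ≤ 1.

H_0 ≅ Z,  H_1 ≅ Z.

Take the total order 1 < 2 < 3 < 4 < 5 on the vertex set. Then K (dimension 1) consists of the simplices:

  0-simplices (5): [1], [2], [3], [4], [5]
  1-simplices (5): [1,2], [1,5], [2,4], [3,4], [3,5]

so the chain groups are C_0 ≅ Z^5, C_1 ≅ Z^5.

The boundary map ∂_1: C_1 → C_0 is given by ∂[p,q] = [q] − [p]. For instance
  ∂[3,4] = [4] − [3].
As a 5×5 matrix over Z this has rank 4, with invariant factors (1,1,1,1).

From H_k ≅ ker(∂_k) / im(∂_{k+1}) we obtain:

  H_0: rank C_0 − rank ∂_1 = 5 − 4 = 1, and the invariant factors of ∂_1 are all 1, so H_0 ≅ Z.
  H_1: rank ker ∂_1 − rank ∂_2 = (5 − 4) − 0 = 1, and there is no ∂_2, so H_1 ≅ Z.

As a check, the Euler characteristic is 5 − 5 = 0, which agrees with 1 − 1 = 0.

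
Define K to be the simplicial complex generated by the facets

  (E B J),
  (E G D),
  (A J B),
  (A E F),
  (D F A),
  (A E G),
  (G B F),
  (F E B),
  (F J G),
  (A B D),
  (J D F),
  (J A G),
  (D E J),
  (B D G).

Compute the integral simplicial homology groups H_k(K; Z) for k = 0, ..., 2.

H_0 = Z,  H_1 = Z^2,  H_2 = Z.

Take the total order A < B < D < E < F < G < J on the vertex set. Then K (dimension 2) consists of the simplices:

  0-simplices (7): A, B, D, E, F, G, J
  1-simplices (21): AB, AD, AE, AF, AG, AJ, BD, BE, BF, BG, BJ, DE, DF, DG, DJ, EF, EG, EJ, FG, FJ, GJ
  2-simplices (14): ABD, ABJ, ADF, AEF, AEG, AGJ, BDG, BEF, BEJ, BFG, DEG, DEJ, DFJ, FGJ

so the chain groups are C_0 ≅ Z^7, C_1 ≅ Z^21, C_2 ≅ Z^14.

The boundary map ∂_1: C_1 → C_0 maps an edge to its endpoints' difference, ∂[p,q] = q − p.
The 7×21 boundary matrix has rank 6 and Smith normal form diag(1,1,1,1,1,1).

Boundary ∂_2: C_2 → C_1 maps a triangle to the signed sum of its edges. For instance
  ∂DEG = EG − DG + DE,
  ∂DFJ = FJ − DJ + DF.
This gives a 21×14 integer matrix of rank 13; reducing to Smith normal form yields diagonal entries (1,1,1,1,1,1,1,1,1,1,1,1,1).

Computing H_k = (kernel of ∂_k) / (image of ∂_{k+1}):

  H_0: rank C_0 − rank ∂_1 = 7 − 6 = 1, and the invariant factors of ∂_1 are all 1, so H_0 = Z.
  H_1: rank ker ∂_1 − rank ∂_2 = (21 − 6) − 13 = 2, and the invariant factors of ∂_2 are all 1, so H_1 = Z^2.
  H_2: rank ker ∂_2 − rank ∂_3 = (14 − 13) − 0 = 1, and there is no ∂_3, so H_2 = Z.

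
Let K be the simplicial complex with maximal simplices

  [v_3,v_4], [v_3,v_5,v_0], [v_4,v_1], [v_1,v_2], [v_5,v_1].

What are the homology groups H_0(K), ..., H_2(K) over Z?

Fix the vertex order v_0 < v_1 < v_2 < v_3 < v_4 < v_5 and write every simplex with vertices in increasing order. Then dim K = 2 and the simplices of K are:

  0-simplices (6): [v_0], [v_1], [v_2], [v_3], [v_4], [v_5]
  1-simplices (7): [v_0,v_3], [v_0,v_5], [v_1,v_2], [v_1,v_4], [v_1,v_5], [v_3,v_4], [v_3,v_5]
  2-simplices (1): [v_0,v_3,v_5]

so the chain groups are C_0 ≅ Z^6, C_1 ≅ Z^7, C_2 ≅ Z^1.

∂_1: C_1 → C_0 maps an edge to its endpoints' difference, ∂[p,q] = q − p. For instance
  ∂[v_0,v_3] = [v_3] − [v_0].
The resulting 6×7 matrix has rank 5, and its Smith normal form has invariant factors (1,1,1,1,1).

Boundary ∂_2: C_2 → C_1 acts by ∂[p,q,r] = [q,r] − [p,r] + [p,q]. For instance
  ∂[v_0,v_3,v_5] = [v_3,v_5] − [v_0,v_5] + [v_0,v_3].
This gives a 7×1 integer matrix of rank 1; reducing to Smith normal form yields diagonal entries (1).

Computing H_k = (kernel of ∂_k) / (image of ∂_{k+1}):

  H_0: rank C_0 − rank ∂_1 = 6 − 5 = 1, and the invariant factors of ∂_1 are all 1, so H_0 = Z.
  H_1: rank ker ∂_1 − rank ∂_2 = (7 − 5) − 1 = 1, and the invariant factors of ∂_2 are all 1, so H_1 = Z.
  H_2: rank ker ∂_2 − rank ∂_3 = (1 − 1) − 0 = 0, and there is no ∂_3, so H_2 = 0.

H_0 ≅ Z,  H_1 ≅ Z,  H_2 = 0.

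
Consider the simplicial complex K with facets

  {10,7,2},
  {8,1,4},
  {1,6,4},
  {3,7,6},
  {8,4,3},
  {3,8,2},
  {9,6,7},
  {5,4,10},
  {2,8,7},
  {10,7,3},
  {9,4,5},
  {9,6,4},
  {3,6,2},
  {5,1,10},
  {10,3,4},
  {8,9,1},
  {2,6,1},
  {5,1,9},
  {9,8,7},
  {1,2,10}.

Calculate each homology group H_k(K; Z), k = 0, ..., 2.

H_0 ≅ Z,  H_1 ≅ Z ⊕ Z/2,  H_2 = 0.

Fix the vertex order 1 < 2 < 3 < 4 < 5 < 6 < 7 < 8 < 9 < 10 and write every simplex with vertices in increasing order. Then dim K = 2 and the simplices of K are:

  0-simplices (10): [1], [2], [3], [4], [5], [6], [7], [8], [9], [10]
  1-simplices (30): (30 of them)
  2-simplices (20): (20 of them)

so the chain groups are C_0 ≅ Z^10, C_1 ≅ Z^30, C_2 ≅ Z^20.

∂_1: C_1 → C_0 is given by ∂[p,q] = [q] − [p]. For instance
  ∂[7,10] = [10] − [7].
This gives a 10×30 integer matrix of rank 9; reducing to Smith normal form yields diagonal entries (1,1,1,1,1,1,1,1,1).

∂_2: C_2 → C_1 sends each 2-simplex [p,q,r] to [q,r] − [p,r] + [p,q]. For instance
  ∂[2,7,10] = [7,10] − [2,10] + [2,7],
  ∂[4,6,9] = [6,9] − [4,9] + [4,6].
This gives a 30×20 integer matrix of rank 20; reducing to Smith normal form yields diagonal entries (1,1,1,1,1,1,1,1,1,1,1,1,1,1,1,1,1,1,1,2).

Now H_k = ker ∂_k / im ∂_{k+1}, so:

  H_0: rank C_0 − rank ∂_1 = 10 − 9 = 1, and the invariant factors of ∂_1 are all 1, so H_0 ≅ Z.
  H_1: rank ker ∂_1 − rank ∂_2 = (30 − 9) − 20 = 1, and ∂_2 has invariant factor 2 > 1, so H_1 ≅ Z ⊕ Z/2.
  H_2: rank ker ∂_2 − rank ∂_3 = (20 − 20) − 0 = 0, and there is no ∂_3, so H_2 ≅ 0.

(K is a triangulation of the Klein bottle.)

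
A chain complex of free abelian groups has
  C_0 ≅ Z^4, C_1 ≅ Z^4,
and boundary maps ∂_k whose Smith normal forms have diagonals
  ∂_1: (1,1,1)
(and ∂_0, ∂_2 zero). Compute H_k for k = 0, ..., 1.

H_0 ≅ Z,  H_1 ≅ Z.

H_0: b_0 = 4 − 0 − 3 = 1; torsion from ∂_1 factors > 1: none. So H_0 ≅ Z.
H_1: b_1 = 4 − 3 − 0 = 1; torsion from ∂_2 factors > 1: none. So H_1 ≅ Z.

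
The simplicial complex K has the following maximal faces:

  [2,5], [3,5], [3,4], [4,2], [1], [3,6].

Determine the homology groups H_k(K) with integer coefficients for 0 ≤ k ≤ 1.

H_0 = Z^2,  H_1 = Z.

K has 6 vertices, 5 edges.
rank ∂_0 = 0, rank ∂_1 = 4 ⇒ b_0 = 6 − 0 − 4 = 2; all invariant factors of ∂_1 are 1 so no torsion. So H_0 ≅ Z^2.
rank ∂_1 = 4, rank ∂_2 = 0 ⇒ b_1 = 5 − 4 − 0 = 1. So H_1 ≅ Z.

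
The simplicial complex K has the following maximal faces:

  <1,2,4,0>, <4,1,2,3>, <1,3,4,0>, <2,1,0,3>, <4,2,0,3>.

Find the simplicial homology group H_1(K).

K has 5 vertices, 10 edges, 10 triangles, 5 3-simplices.
rank ∂_1 = 4, rank ∂_2 = 6 ⇒ b_1 = 10 − 4 − 6 = 0; all invariant factors of ∂_2 are 1 so no torsion. So H_1 = 0.

H_1 = 0.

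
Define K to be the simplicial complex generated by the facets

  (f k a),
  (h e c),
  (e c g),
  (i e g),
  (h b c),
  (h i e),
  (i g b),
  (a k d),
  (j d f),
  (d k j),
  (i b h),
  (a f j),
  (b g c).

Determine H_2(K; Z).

Take the total order a < b < c < d < e < f < g < h < i < j < k on the vertex set. Then K (dimension 2) consists of the simplices:

  0-simplices (11): a, b, c, d, e, f, g, h, i, j, k
  1-simplices (22): ad, af, aj, ak, bc, bg, bh, bi, ce, cg, ch, df, dj, dk, eg, eh, ei, fj, fk, gi, hi, jk
  2-simplices (13): adk, afj, afk, bcg, bch, bgi, bhi, ceg, ceh, dfj, djk, egi, ehi

giving chain groups C_0 ≅ Z^11, C_1 ≅ Z^22, C_2 ≅ Z^13.

The boundary map ∂_1: C_1 → C_0 sends each edge [p,q] (with p < q) to q − p.
This gives a 11×22 integer matrix of rank 9; reducing to Smith normal form yields diagonal entries (1,1,1,1,1,1,1,1,1).

The boundary map ∂_2: C_2 → C_1 maps a triangle to the signed sum of its edges. For instance
  ∂afj = fj − aj + af,
  ∂djk = jk − dk + dj.
This gives a 22×13 integer matrix of rank 12; reducing to Smith normal form yields diagonal entries (1,1,1,1,1,1,1,1,1,1,1,1).

Reading off H_k = ker ∂_k / im ∂_{k+1}:

  H_2: rank ker ∂_2 − rank ∂_3 = (13 − 12) − 0 = 1, and there is no ∂_3, so H_2 = Z.

H_2 ≅ Z.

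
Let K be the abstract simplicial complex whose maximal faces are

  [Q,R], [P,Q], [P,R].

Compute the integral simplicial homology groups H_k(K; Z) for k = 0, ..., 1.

We work with the vertex ordering P < Q < R. The simplices of K, each written with vertices in increasing order, are:

  0-simplices (3): P, Q, R
  1-simplices (3): PQ, PR, QR

Hence C_0 ≅ Z^3, C_1 ≅ Z^3.

Boundary ∂_1: C_1 → C_0 is given by ∂[p,q] = [q] − [p]. For instance
  ∂PR = R − P.
As a 3×3 matrix over Z this has rank 2, with invariant factors (1,1).

From H_k ≅ ker(∂_k) / im(∂_{k+1}) we obtain:

  H_0: rank C_0 − rank ∂_1 = 3 − 2 = 1, and the invariant factors of ∂_1 are all 1, so H_0 ≅ Z.
  H_1: rank ker ∂_1 − rank ∂_2 = (3 − 2) − 0 = 1, and there is no ∂_2, so H_1 ≅ Z.

(K is a triangulation of the circle S^1.)

H_0 ≅ Z,  H_1 ≅ Z.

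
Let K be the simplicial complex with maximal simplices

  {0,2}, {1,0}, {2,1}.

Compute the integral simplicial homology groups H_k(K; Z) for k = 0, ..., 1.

H_0 ≅ Z,  H_1 ≅ Z.

K has 3 vertices, 3 edges.
rank ∂_0 = 0, rank ∂_1 = 2 ⇒ b_0 = 3 − 0 − 2 = 1; all invariant factors of ∂_1 are 1 so no torsion. So H_0 = Z.
rank ∂_1 = 2, rank ∂_2 = 0 ⇒ b_1 = 3 − 2 − 0 = 1. So H_1 = Z.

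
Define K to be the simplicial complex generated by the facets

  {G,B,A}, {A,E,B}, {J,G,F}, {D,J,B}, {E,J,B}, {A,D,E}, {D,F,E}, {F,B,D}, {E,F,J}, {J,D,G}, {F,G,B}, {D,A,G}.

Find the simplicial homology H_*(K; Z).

Take the total order A < B < D < E < F < G < J on the vertex set. Then K (dimension 2) consists of the simplices:

  0-simplices (7): A, B, D, E, F, G, J
  1-simplices (18): AB, AD, AE, AG, BD, BE, BF, BG, BJ, DE, DF, DG, DJ, EF, EJ, FG, FJ, GJ
  2-simplices (12): ABE, ABG, ADE, ADG, BDF, BDJ, BEJ, BFG, DEF, DGJ, EFJ, FGJ

so the chain groups are C_0 ≅ Z^7, C_1 ≅ Z^18, C_2 ≅ Z^12.

∂_1: C_1 → C_0 is given by ∂[p,q] = [q] − [p]. For instance
  ∂DE = E − D.
The resulting 7×18 matrix has rank 6, and its Smith normal form has invariant factors (1,1,1,1,1,1).

Boundary ∂_2: C_2 → C_1 maps a triangle to the signed sum of its edges. For instance
  ∂BDJ = DJ − BJ + BD,
  ∂DGJ = GJ − DJ + DG.
As a 18×12 matrix over Z this has rank 12, with invariant factors (1,1,1,1,1,1,1,1,1,1,1,2).

Now H_k = ker ∂_k / im ∂_{k+1}, so:

  H_0: rank C_0 − rank ∂_1 = 7 − 6 = 1, and the invariant factors of ∂_1 are all 1, so H_0 ≅ Z.
  H_1: rank ker ∂_1 − rank ∂_2 = (18 − 6) − 12 = 0, and ∂_2 has invariant factor 2 > 1, so H_1 ≅ Z/2.
  H_2: rank ker ∂_2 − rank ∂_3 = (12 − 12) − 0 = 0, and there is no ∂_3, so H_2 ≅ 0.

As a check, the Euler characteristic is 7 − 18 + 12 = 1, which agrees with 1 − 0 + 0 = 1.
(K is a triangulation of the real projective plane RP^2.)

H_0 = Z,  H_1 = Z/2,  H_2 = 0.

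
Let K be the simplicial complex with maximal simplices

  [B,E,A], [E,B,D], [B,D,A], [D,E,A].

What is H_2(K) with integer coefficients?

H_2 ≅ Z.

Order the vertices as A < B < D < E. Listing each simplex with vertices in this order, K has dimension 2 with simplices:

  0-simplices (4): A, B, D, E
  1-simplices (6): AB, AD, AE, BD, BE, DE
  2-simplices (4): ABD, ABE, ADE, BDE

Hence C_0 ≅ Z^4, C_1 ≅ Z^6, C_2 ≅ Z^4.

The boundary map ∂_1: C_1 → C_0 is given by ∂[p,q] = [q] − [p]. For instance
  ∂DE = E − D.
This gives a 4×6 integer matrix of rank 3; reducing to Smith normal form yields diagonal entries (1,1,1).

Boundary ∂_2: C_2 → C_1 acts by ∂[p,q,r] = [q,r] − [p,r] + [p,q]. For instance
  ∂BDE = DE − BE + BD,
  ∂ABD = BD − AD + AB.
The 6×4 boundary matrix has rank 3 and Smith normal form diag(1,1,1).

Reading off H_k = ker ∂_k / im ∂_{k+1}:

  H_2: rank ker ∂_2 − rank ∂_3 = (4 − 3) − 0 = 1, and there is no ∂_3, so H_2 = Z.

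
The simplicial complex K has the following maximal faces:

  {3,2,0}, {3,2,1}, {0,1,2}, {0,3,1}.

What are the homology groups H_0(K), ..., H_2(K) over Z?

K has 4 vertices, 6 edges, 4 triangles.
rank ∂_0 = 0, rank ∂_1 = 3 ⇒ b_0 = 4 − 0 − 3 = 1; all invariant factors of ∂_1 are 1 so no torsion. So H_0 ≅ Z.
rank ∂_1 = 3, rank ∂_2 = 3 ⇒ b_1 = 6 − 3 − 3 = 0; all invariant factors of ∂_2 are 1 so no torsion. So H_1 ≅ 0.
rank ∂_2 = 3, rank ∂_3 = 0 ⇒ b_2 = 4 − 3 − 0 = 1. So H_2 ≅ Z.

H_0 = Z,  H_1 = 0,  H_2 = Z.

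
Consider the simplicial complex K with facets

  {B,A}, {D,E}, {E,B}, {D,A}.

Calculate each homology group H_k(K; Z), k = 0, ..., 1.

We work with the vertex ordering A < B < D < E. The simplices of K, each written with vertices in increasing order, are:

  0-simplices (4): A, B, D, E
  1-simplices (4): AB, AD, BE, DE

Hence C_0 ≅ Z^4, C_1 ≅ Z^4.

∂_1: C_1 → C_0 sends each edge [p,q] (with p < q) to q − p.
As a 4×4 matrix over Z this has rank 3, with invariant factors (1,1,1).

Computing H_k = (kernel of ∂_k) / (image of ∂_{k+1}):

  H_0: rank C_0 − rank ∂_1 = 4 − 3 = 1, and the invariant factors of ∂_1 are all 1, so H_0 ≅ Z.
  H_1: rank ker ∂_1 − rank ∂_2 = (4 − 3) − 0 = 1, and there is no ∂_2, so H_1 ≅ Z.

As a check, the Euler characteristic is 4 − 4 = 0, which agrees with 1 − 1 = 0.

H_0 = Z,  H_1 = Z.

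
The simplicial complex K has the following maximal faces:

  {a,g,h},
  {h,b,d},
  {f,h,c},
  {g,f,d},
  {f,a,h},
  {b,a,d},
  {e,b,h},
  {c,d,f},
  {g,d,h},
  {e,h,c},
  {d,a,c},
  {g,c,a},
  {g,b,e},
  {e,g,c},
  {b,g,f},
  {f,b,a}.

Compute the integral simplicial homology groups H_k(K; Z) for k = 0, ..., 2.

Take the total order a < b < c < d < e < f < g < h on the vertex set. Then K (dimension 2) consists of the simplices:

  0-simplices (8): a, b, c, d, e, f, g, h
  1-simplices (24): ab, ac, ad, af, ag, ah, bd, be, bf, bg, bh, cd, ce, cf, cg, ch, df, dg, dh, eg, eh, fg, fh, gh
  2-simplices (16): abd, abf, acd, acg, afh, agh, bdh, beg, beh, bfg, cdf, ceg, ceh, cfh, dfg, dgh

so the chain groups are C_0 ≅ Z^8, C_1 ≅ Z^24, C_2 ≅ Z^16.

The boundary map ∂_1: C_1 → C_0 sends each edge [p,q] (with p < q) to q − p. For instance
  ∂ac = c − a.
The resulting 8×24 matrix has rank 7, and its Smith normal form has invariant factors (1,1,1,1,1,1,1).

∂_2: C_2 → C_1 sends each 2-simplex [p,q,r] to [q,r] − [p,r] + [p,q]. For instance
  ∂abd = bd − ad + ab,
  ∂ceh = eh − ch + ce.
The 24×16 boundary matrix has rank 15 and Smith normal form diag(1,1,1,1,1,1,1,1,1,1,1,1,1,1,1).

From H_k ≅ ker(∂_k) / im(∂_{k+1}) we obtain:

  H_0: rank C_0 − rank ∂_1 = 8 − 7 = 1, and the invariant factors of ∂_1 are all 1, so H_0 = Z.
  H_1: rank ker ∂_1 − rank ∂_2 = (24 − 7) − 15 = 2, and the invariant factors of ∂_2 are all 1, so H_1 = Z^2.
  H_2: rank ker ∂_2 − rank ∂_3 = (16 − 15) − 0 = 1, and there is no ∂_3, so H_2 = Z.

(K is a triangulation of the torus T^2.)

H_0 = Z,  H_1 = Z^2,  H_2 = Z.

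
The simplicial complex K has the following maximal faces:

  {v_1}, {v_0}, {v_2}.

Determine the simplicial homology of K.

H_0 ≅ Z^3.

We work with the vertex ordering v_0 < v_1 < v_2. The simplices of K, each written with vertices in increasing order, are:

  0-simplices (3): [v_0], [v_1], [v_2]

giving chain groups C_0 ≅ Z^3.

Computing H_k = (kernel of ∂_k) / (image of ∂_{k+1}):

  H_0: rank C_0 − rank ∂_1 = 3 − 0 = 3, and there is no ∂_1, so H_0 ≅ Z^3.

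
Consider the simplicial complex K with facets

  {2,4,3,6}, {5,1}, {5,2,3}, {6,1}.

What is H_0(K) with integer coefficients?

Fix the vertex order 1 < 2 < 3 < 4 < 5 < 6 and write every simplex with vertices in increasing order. Then dim K = 3 and the simplices of K are:

  0-simplices (6): [1], [2], [3], [4], [5], [6]
  1-simplices (10): [1,5], [1,6], [2,3], [2,4], [2,5], [2,6], [3,4], [3,5], [3,6], [4,6]
  2-simplices (5): [2,3,4], [2,3,5], [2,3,6], [2,4,6], [3,4,6]
  3-simplices (1): [2,3,4,6]

so the chain groups are C_0 ≅ Z^6, C_1 ≅ Z^10, C_2 ≅ Z^5, C_3 ≅ Z^1.

∂_1: C_1 → C_0 is given by ∂[p,q] = [q] − [p]. For instance
  ∂[2,3] = [3] − [2].
As a 6×10 matrix over Z this has rank 5, with invariant factors (1,1,1,1,1).

∂_2: C_2 → C_1 sends each 2-simplex [p,q,r] to [q,r] − [p,r] + [p,q]. For instance
  ∂[2,3,4] = [3,4] − [2,4] + [2,3],
  ∂[2,3,5] = [3,5] − [2,5] + [2,3].
This gives a 10×5 integer matrix of rank 4; reducing to Smith normal form yields diagonal entries (1,1,1,1).

∂_3: C_3 → C_2 sends each 3-simplex σ to the alternating sum Σ_i (−1)^i (σ with its i-th vertex removed). For instance
  ∂[2,3,4,6] = [3,4,6] − [2,4,6] + [2,3,6] − [2,3,4].
This gives a 5×1 integer matrix of rank 1; reducing to Smith normal form yields diagonal entries (1).

Computing H_k = (kernel of ∂_k) / (image of ∂_{k+1}):

  H_0: rank C_0 − rank ∂_1 = 6 − 5 = 1, and the invariant factors of ∂_1 are all 1, so H_0 ≅ Z.

H_0 = Z.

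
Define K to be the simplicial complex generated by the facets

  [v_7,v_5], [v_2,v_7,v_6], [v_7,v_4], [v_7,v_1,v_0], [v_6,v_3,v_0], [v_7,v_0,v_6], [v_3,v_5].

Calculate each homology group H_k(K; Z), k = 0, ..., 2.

H_0 ≅ Z,  H_1 ≅ Z,  H_2 = 0.

K has 8 vertices, 12 edges, 4 triangles.
rank ∂_0 = 0, rank ∂_1 = 7 ⇒ b_0 = 8 − 0 − 7 = 1; all invariant factors of ∂_1 are 1 so no torsion. So H_0 = Z.
rank ∂_1 = 7, rank ∂_2 = 4 ⇒ b_1 = 12 − 7 − 4 = 1; all invariant factors of ∂_2 are 1 so no torsion. So H_1 = Z.
rank ∂_2 = 4, rank ∂_3 = 0 ⇒ b_2 = 4 − 4 − 0 = 0. So H_2 = 0.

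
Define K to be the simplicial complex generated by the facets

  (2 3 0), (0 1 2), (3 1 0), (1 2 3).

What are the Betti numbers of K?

b_0 = 1, b_1 = 0, b_2 = 1.

K has 4 vertices, 6 edges, 4 triangles.
rank ∂_0 = 0, rank ∂_1 = 3 ⇒ b_0 = 4 − 0 − 3 = 1; all invariant factors of ∂_1 are 1 so no torsion. So H_0 = Z.
rank ∂_1 = 3, rank ∂_2 = 3 ⇒ b_1 = 6 − 3 − 3 = 0; all invariant factors of ∂_2 are 1 so no torsion. So H_1 = 0.
rank ∂_2 = 3, rank ∂_3 = 0 ⇒ b_2 = 4 − 3 − 0 = 1. So H_2 = Z.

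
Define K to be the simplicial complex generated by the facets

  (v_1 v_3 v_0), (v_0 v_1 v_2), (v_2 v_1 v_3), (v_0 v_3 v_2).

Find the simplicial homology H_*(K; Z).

Fix the vertex order v_0 < v_1 < v_2 < v_3 and write every simplex with vertices in increasing order. Then dim K = 2 and the simplices of K are:

  0-simplices (4): [v_0], [v_1], [v_2], [v_3]
  1-simplices (6): [v_0,v_1], [v_0,v_2], [v_0,v_3], [v_1,v_2], [v_1,v_3], [v_2,v_3]
  2-simplices (4): [v_0,v_1,v_2], [v_0,v_1,v_3], [v_0,v_2,v_3], [v_1,v_2,v_3]

giving chain groups C_0 ≅ Z^4, C_1 ≅ Z^6, C_2 ≅ Z^4.

Boundary ∂_1: C_1 → C_0 sends each edge [p,q] (with p < q) to q − p. For instance
  ∂[v_1,v_3] = [v_3] − [v_1].
As a 4×6 matrix over Z this has rank 3, with invariant factors (1,1,1).

∂_2: C_2 → C_1 acts by ∂[p,q,r] = [q,r] − [p,r] + [p,q]. For instance
  ∂[v_0,v_2,v_3] = [v_2,v_3] − [v_0,v_3] + [v_0,v_2],
  ∂[v_0,v_1,v_3] = [v_1,v_3] − [v_0,v_3] + [v_0,v_1].
The 6×4 boundary matrix has rank 3 and Smith normal form diag(1,1,1).

From H_k ≅ ker(∂_k) / im(∂_{k+1}) we obtain:

  H_0: rank C_0 − rank ∂_1 = 4 − 3 = 1, and the invariant factors of ∂_1 are all 1, so H_0 = Z.
  H_1: rank ker ∂_1 − rank ∂_2 = (6 − 3) − 3 = 0, and the invariant factors of ∂_2 are all 1, so H_1 = 0.
  H_2: rank ker ∂_2 − rank ∂_3 = (4 − 3) − 0 = 1, and there is no ∂_3, so H_2 = Z.

H_0 = Z,  H_1 = 0,  H_2 = Z.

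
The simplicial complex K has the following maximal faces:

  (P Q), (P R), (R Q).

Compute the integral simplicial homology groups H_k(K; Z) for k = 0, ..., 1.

Take the total order P < Q < R on the vertex set. Then K (dimension 1) consists of the simplices:

  0-simplices (3): P, Q, R
  1-simplices (3): PQ, PR, QR

so the chain groups are C_0 ≅ Z^3, C_1 ≅ Z^3.

The boundary map ∂_1: C_1 → C_0 maps an edge to its endpoints' difference, ∂[p,q] = q − p. For instance
  ∂QR = R − Q.
The 3×3 boundary matrix has rank 2 and Smith normal form diag(1,1).

From H_k ≅ ker(∂_k) / im(∂_{k+1}) we obtain:

  H_0: rank C_0 − rank ∂_1 = 3 − 2 = 1, and the invariant factors of ∂_1 are all 1, so H_0 = Z.
  H_1: rank ker ∂_1 − rank ∂_2 = (3 − 2) − 0 = 1, and there is no ∂_2, so H_1 = Z.

H_0 ≅ Z,  H_1 ≅ Z.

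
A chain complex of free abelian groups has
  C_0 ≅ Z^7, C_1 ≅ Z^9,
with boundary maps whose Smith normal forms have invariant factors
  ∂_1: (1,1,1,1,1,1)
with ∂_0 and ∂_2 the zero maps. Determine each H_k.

H_0 = Z,  H_1 = Z^3.

H_0: b_0 = 7 − 0 − 6 = 1; torsion from ∂_1 factors > 1: none. So H_0 = Z.
H_1: b_1 = 9 − 6 − 0 = 3; torsion from ∂_2 factors > 1: none. So H_1 = Z^3.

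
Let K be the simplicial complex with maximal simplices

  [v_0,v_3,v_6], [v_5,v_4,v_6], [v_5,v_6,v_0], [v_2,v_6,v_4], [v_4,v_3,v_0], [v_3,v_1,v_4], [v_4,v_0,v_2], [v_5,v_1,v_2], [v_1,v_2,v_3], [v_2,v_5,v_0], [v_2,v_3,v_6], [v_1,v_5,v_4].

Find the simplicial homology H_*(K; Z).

Take the total order v_0 < v_1 < v_2 < v_3 < v_4 < v_5 < v_6 on the vertex set. Then K (dimension 2) consists of the simplices:

  0-simplices (7): [v_0], [v_1], [v_2], [v_3], [v_4], [v_5], [v_6]
  1-simplices (18): (18 of them)
  2-simplices (12): (12 of them)

Hence C_0 ≅ Z^7, C_1 ≅ Z^18, C_2 ≅ Z^12.

The boundary map ∂_1: C_1 → C_0 is given by ∂[p,q] = [q] − [p]. For instance
  ∂[v_0,v_5] = [v_5] − [v_0].
The resulting 7×18 matrix has rank 6, and its Smith normal form has invariant factors (1,1,1,1,1,1).

The boundary map ∂_2: C_2 → C_1 acts by ∂[p,q,r] = [q,r] − [p,r] + [p,q]. For instance
  ∂[v_1,v_3,v_4] = [v_3,v_4] − [v_1,v_4] + [v_1,v_3],
  ∂[v_4,v_5,v_6] = [v_5,v_6] − [v_4,v_6] + [v_4,v_5].
As a 18×12 matrix over Z this has rank 12, with invariant factors (1,1,1,1,1,1,1,1,1,1,1,2).

Now H_k = ker ∂_k / im ∂_{k+1}, so:

  H_0: rank C_0 − rank ∂_1 = 7 − 6 = 1, and the invariant factors of ∂_1 are all 1, so H_0 ≅ Z.
  H_1: rank ker ∂_1 − rank ∂_2 = (18 − 6) − 12 = 0, and ∂_2 has invariant factor 2 > 1, so H_1 ≅ Z/2Z.
  H_2: rank ker ∂_2 − rank ∂_3 = (12 − 12) − 0 = 0, and there is no ∂_3, so H_2 ≅ 0.

H_0 = Z,  H_1 = Z/2Z,  H_2 = 0.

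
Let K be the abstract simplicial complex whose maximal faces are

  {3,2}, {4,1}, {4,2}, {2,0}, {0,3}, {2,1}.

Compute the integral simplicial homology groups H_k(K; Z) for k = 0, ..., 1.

H_0 = Z,  H_1 = Z^2.

Order the vertices as 0 < 1 < 2 < 3 < 4. Listing each simplex with vertices in this order, K has dimension 1 with simplices:

  0-simplices (5): [0], [1], [2], [3], [4]
  1-simplices (6): [0,2], [0,3], [1,2], [1,4], [2,3], [2,4]

Hence C_0 ≅ Z^5, C_1 ≅ Z^6.

The boundary map ∂_1: C_1 → C_0 is given by ∂[p,q] = [q] − [p]. For instance
  ∂[2,4] = [4] − [2].
The 5×6 boundary matrix has rank 4 and Smith normal form diag(1,1,1,1).

Now H_k = ker ∂_k / im ∂_{k+1}, so:

  H_0: rank C_0 − rank ∂_1 = 5 − 4 = 1, and the invariant factors of ∂_1 are all 1, so H_0 = Z.
  H_1: rank ker ∂_1 − rank ∂_2 = (6 − 4) − 0 = 2, and there is no ∂_2, so H_1 = Z^2.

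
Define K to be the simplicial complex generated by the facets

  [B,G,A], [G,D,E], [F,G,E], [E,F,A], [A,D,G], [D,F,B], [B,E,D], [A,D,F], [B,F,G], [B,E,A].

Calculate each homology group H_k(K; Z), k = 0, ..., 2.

Order the vertices as A < B < D < E < F < G. Listing each simplex with vertices in this order, K has dimension 2 with simplices:

  0-simplices (6): A, B, D, E, F, G
  1-simplices (15): AB, AD, AE, AF, AG, BD, BE, BF, BG, DE, DF, DG, EF, EG, FG
  2-simplices (10): ABE, ABG, ADF, ADG, AEF, BDE, BDF, BFG, DEG, EFG

so the chain groups are C_0 ≅ Z^6, C_1 ≅ Z^15, C_2 ≅ Z^10.

Boundary ∂_1: C_1 → C_0 maps an edge to its endpoints' difference, ∂[p,q] = q − p. For instance
  ∂BF = F − B.
The 6×15 boundary matrix has rank 5 and Smith normal form diag(1,1,1,1,1).

∂_2: C_2 → C_1 sends each 2-simplex [p,q,r] to [q,r] − [p,r] + [p,q]. For instance
  ∂ABE = BE − AE + AB,
  ∂BFG = FG − BG + BF.
The resulting 15×10 matrix has rank 10, and its Smith normal form has invariant factors (1,1,1,1,1,1,1,1,1,2).

Now H_k = ker ∂_k / im ∂_{k+1}, so:

  H_0: rank C_0 − rank ∂_1 = 6 − 5 = 1, and the invariant factors of ∂_1 are all 1, so H_0 = Z.
  H_1: rank ker ∂_1 − rank ∂_2 = (15 − 5) − 10 = 0, and ∂_2 has invariant factor 2 > 1, so H_1 = Z/2.
  H_2: rank ker ∂_2 − rank ∂_3 = (10 − 10) − 0 = 0, and there is no ∂_3, so H_2 = 0.

H_0 = Z,  H_1 = Z/2,  H_2 = 0.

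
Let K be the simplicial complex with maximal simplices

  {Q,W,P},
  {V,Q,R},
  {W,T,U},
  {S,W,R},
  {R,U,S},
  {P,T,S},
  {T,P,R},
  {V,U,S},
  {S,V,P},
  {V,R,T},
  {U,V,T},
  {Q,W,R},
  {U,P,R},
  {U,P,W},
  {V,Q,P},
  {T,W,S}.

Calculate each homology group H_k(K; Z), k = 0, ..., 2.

K has 8 vertices, 24 edges, 16 triangles.
rank ∂_0 = 0, rank ∂_1 = 7 ⇒ b_0 = 8 − 0 − 7 = 1; all invariant factors of ∂_1 are 1 so no torsion. So H_0 ≅ Z.
rank ∂_1 = 7, rank ∂_2 = 15 ⇒ b_1 = 24 − 7 − 15 = 2; all invariant factors of ∂_2 are 1 so no torsion. So H_1 ≅ Z^2.
rank ∂_2 = 15, rank ∂_3 = 0 ⇒ b_2 = 16 − 15 − 0 = 1. So H_2 ≅ Z.

H_0 ≅ Z,  H_1 ≅ Z^2,  H_2 ≅ Z.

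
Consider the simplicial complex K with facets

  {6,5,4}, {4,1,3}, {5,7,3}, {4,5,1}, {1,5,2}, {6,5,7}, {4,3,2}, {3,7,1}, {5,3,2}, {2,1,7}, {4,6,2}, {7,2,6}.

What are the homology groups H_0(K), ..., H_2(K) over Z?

Take the total order 1 < 2 < 3 < 4 < 5 < 6 < 7 on the vertex set. Then K (dimension 2) consists of the simplices:

  0-simplices (7): [1], [2], [3], [4], [5], [6], [7]
  1-simplices (18): [1,2], [1,3], [1,4], [1,5], [1,7], [2,3], [2,4], [2,5], [2,6], [2,7], [3,4], [3,5], [3,7], [4,5], [4,6], [5,6], [5,7], [6,7]
  2-simplices (12): [1,2,5], [1,2,7], [1,3,4], [1,3,7], [1,4,5], [2,3,4], [2,3,5], [2,4,6], [2,6,7], [3,5,7], [4,5,6], [5,6,7]

so the chain groups are C_0 ≅ Z^7, C_1 ≅ Z^18, C_2 ≅ Z^12.

The boundary map ∂_1: C_1 → C_0 is given by ∂[p,q] = [q] − [p].
As a 7×18 matrix over Z this has rank 6, with invariant factors (1,1,1,1,1,1).

∂_2: C_2 → C_1 sends each 2-simplex [p,q,r] to [q,r] − [p,r] + [p,q]. For instance
  ∂[3,5,7] = [5,7] − [3,7] + [3,5],
  ∂[5,6,7] = [6,7] − [5,7] + [5,6].
As a 18×12 matrix over Z this has rank 12, with invariant factors (1,1,1,1,1,1,1,1,1,1,1,2).

Now H_k = ker ∂_k / im ∂_{k+1}, so:

  H_0: rank C_0 − rank ∂_1 = 7 − 6 = 1, and the invariant factors of ∂_1 are all 1, so H_0 = Z.
  H_1: rank ker ∂_1 − rank ∂_2 = (18 − 6) − 12 = 0, and ∂_2 has invariant factor 2 > 1, so H_1 = Z_2.
  H_2: rank ker ∂_2 − rank ∂_3 = (12 − 12) − 0 = 0, and there is no ∂_3, so H_2 = 0.

As a check, the Euler characteristic is 7 − 18 + 12 = 1, which agrees with 1 − 0 + 0 = 1.

H_0 = Z,  H_1 = Z_2,  H_2 = 0.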